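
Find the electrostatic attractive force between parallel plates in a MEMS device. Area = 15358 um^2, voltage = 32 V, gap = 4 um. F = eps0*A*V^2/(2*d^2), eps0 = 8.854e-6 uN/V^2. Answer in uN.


Step 1: Identify parameters.
eps0 = 8.854e-6 uN/V^2, A = 15358 um^2, V = 32 V, d = 4 um
Step 2: Compute V^2 = 32^2 = 1024
Step 3: Compute d^2 = 4^2 = 16
Step 4: F = 0.5 * 8.854e-6 * 15358 * 1024 / 16
F = 4.351 uN


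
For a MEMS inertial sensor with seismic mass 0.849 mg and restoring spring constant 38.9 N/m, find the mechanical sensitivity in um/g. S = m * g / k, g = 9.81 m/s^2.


Step 1: Convert mass: m = 0.849 mg = 8.49e-07 kg
Step 2: S = m * g / k = 8.49e-07 * 9.81 / 38.9
Step 3: S = 2.14e-07 m/g
Step 4: Convert to um/g: S = 0.214 um/g


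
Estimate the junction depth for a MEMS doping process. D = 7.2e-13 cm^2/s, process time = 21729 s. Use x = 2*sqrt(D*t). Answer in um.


Step 1: Compute D*t = 7.2e-13 * 21729 = 1.564488e-08 cm^2
Step 2: sqrt(D*t) = 1.25079e-04 cm
Step 3: x = 2 * 1.25079e-04 cm = 2.50158e-04 cm
Step 4: Convert to um (1 cm = 1e4 um): x = 2.502 um


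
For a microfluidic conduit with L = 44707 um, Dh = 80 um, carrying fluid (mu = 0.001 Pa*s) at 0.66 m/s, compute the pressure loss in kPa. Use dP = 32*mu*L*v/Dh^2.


Step 1: Convert to SI: L = 44707e-6 m, Dh = 80e-6 m
Step 2: dP = 32 * 0.001 * 44707e-6 * 0.66 / (80e-6)^2
Step 3: dP = 147533.10 Pa
Step 4: Convert to kPa: dP = 147.53 kPa


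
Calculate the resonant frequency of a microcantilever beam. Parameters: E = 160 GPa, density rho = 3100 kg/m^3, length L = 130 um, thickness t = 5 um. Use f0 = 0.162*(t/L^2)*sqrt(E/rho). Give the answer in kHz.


Step 1: Convert units to SI.
t_SI = 5e-6 m, L_SI = 130e-6 m
Step 2: Calculate sqrt(E/rho).
sqrt(160e9 / 3100) = 7184.21 m/s
Step 3: Compute f0.
f0 = 0.162 * 5e-6 / (130e-6)^2 * 7184.21 = 344332.0 Hz = 344.33 kHz


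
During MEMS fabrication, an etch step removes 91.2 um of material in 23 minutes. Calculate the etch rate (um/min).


Step 1: Etch rate = depth / time
Step 2: rate = 91.2 / 23
rate = 3.965 um/min


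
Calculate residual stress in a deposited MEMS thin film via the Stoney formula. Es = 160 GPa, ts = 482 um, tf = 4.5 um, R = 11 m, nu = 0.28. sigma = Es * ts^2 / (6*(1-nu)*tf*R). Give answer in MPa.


Step 1: Compute numerator: Es * ts^2 = 160 * 482^2 = 37171840 (GPa*um^2)
Step 2: Compute denominator (R in um): 6*(1-nu)*tf*R = 6*0.72*4.5*11e6 = 213840000.0 (um^2)
Step 3: sigma (GPa) = 37171840 / 213840000.0 = 1.7383e-01 GPa
Step 4: Convert to MPa (x1000): sigma = 173.8 MPa


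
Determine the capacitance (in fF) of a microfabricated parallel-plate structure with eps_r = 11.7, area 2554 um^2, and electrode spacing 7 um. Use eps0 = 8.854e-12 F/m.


Step 1: Convert area to m^2: A = 2554e-12 m^2
Step 2: Convert gap to m: d = 7e-6 m
Step 3: C = eps0 * eps_r * A / d
C = 8.854e-12 * 11.7 * 2554e-12 / 7e-6
Step 4: Convert to fF (multiply by 1e15).
C = 37.8 fF


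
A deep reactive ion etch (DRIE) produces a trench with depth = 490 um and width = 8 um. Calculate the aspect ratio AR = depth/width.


Step 1: AR = depth / width
Step 2: AR = 490 / 8
AR = 61.3


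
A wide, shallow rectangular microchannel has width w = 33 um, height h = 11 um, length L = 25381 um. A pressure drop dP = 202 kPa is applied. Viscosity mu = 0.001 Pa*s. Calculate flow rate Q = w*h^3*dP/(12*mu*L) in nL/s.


Step 1: Convert all dimensions to SI (meters).
w = 33e-6 m, h = 11e-6 m, L = 25381e-6 m, dP = 202e3 Pa
Step 2: Q = w * h^3 * dP / (12 * mu * L)
Q = 33e-6 * (11e-6)^3 * 202e3 / (12 * 0.001 * 25381e-6) = 2.913087e-11 m^3/s
Step 3: Convert Q from m^3/s to nL/s (1 m^3 = 1e12 nL, so multiply by 1e12).
Q = 29.131 nL/s


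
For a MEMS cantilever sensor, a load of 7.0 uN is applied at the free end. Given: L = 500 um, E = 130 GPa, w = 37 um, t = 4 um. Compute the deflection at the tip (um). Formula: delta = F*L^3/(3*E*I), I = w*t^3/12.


Step 1: Calculate the second moment of area.
I = w * t^3 / 12 = 37 * 4^3 / 12 = 197.3333 um^4
Step 2: Convert E to consistent units (1 GPa = 1000 uN/um^2).
E = 130 GPa = 130000 uN/um^2
Step 3: Calculate tip deflection.
delta = F * L^3 / (3 * E * I)
delta = 7.0 * 500^3 / (3 * 130000 * 197.3333)
delta = 11.3695 um


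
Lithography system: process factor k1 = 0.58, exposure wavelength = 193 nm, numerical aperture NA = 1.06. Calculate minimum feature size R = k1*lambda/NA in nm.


Step 1: Identify values: k1 = 0.58, lambda = 193 nm, NA = 1.06
Step 2: R = k1 * lambda / NA
R = 0.58 * 193 / 1.06
R = 105.6 nm


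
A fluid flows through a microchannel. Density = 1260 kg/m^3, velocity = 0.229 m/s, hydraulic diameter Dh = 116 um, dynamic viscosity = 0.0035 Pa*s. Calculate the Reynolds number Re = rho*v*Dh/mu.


Step 1: Convert Dh to meters: Dh = 116e-6 m
Step 2: Re = rho * v * Dh / mu
Re = 1260 * 0.229 * 116e-6 / 0.0035
Re = 9.563


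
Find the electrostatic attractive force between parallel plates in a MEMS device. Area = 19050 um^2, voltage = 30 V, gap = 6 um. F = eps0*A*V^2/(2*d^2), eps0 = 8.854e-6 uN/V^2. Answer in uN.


Step 1: Identify parameters.
eps0 = 8.854e-6 uN/V^2, A = 19050 um^2, V = 30 V, d = 6 um
Step 2: Compute V^2 = 30^2 = 900
Step 3: Compute d^2 = 6^2 = 36
Step 4: F = 0.5 * 8.854e-6 * 19050 * 900 / 36
F = 2.108 uN


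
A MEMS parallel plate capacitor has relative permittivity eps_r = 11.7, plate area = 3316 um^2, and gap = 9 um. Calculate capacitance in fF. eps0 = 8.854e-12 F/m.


Step 1: Convert area to m^2: A = 3316e-12 m^2
Step 2: Convert gap to m: d = 9e-6 m
Step 3: C = eps0 * eps_r * A / d
C = 8.854e-12 * 11.7 * 3316e-12 / 9e-6
Step 4: Convert to fF (multiply by 1e15).
C = 38.17 fF


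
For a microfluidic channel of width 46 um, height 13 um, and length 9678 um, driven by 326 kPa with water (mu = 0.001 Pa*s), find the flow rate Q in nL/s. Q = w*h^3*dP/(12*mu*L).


Step 1: Convert all dimensions to SI (meters).
w = 46e-6 m, h = 13e-6 m, L = 9678e-6 m, dP = 326e3 Pa
Step 2: Q = w * h^3 * dP / (12 * mu * L)
Q = 46e-6 * (13e-6)^3 * 326e3 / (12 * 0.001 * 9678e-6) = 2.8368647e-10 m^3/s
Step 3: Convert Q from m^3/s to nL/s (1 m^3 = 1e12 nL, so multiply by 1e12).
Q = 283.686 nL/s


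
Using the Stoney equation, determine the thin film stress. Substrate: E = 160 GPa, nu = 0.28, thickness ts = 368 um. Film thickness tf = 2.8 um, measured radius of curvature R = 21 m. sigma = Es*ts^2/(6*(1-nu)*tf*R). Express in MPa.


Step 1: Compute numerator: Es * ts^2 = 160 * 368^2 = 21667840 (GPa*um^2)
Step 2: Compute denominator (R in um): 6*(1-nu)*tf*R = 6*0.72*2.8*21e6 = 254016000.0 (um^2)
Step 3: sigma (GPa) = 21667840 / 254016000.0 = 8.5301e-02 GPa
Step 4: Convert to MPa (x1000): sigma = 85.3 MPa


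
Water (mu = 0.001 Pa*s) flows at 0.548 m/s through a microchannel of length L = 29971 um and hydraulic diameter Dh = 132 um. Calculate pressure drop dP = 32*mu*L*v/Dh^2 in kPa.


Step 1: Convert to SI: L = 29971e-6 m, Dh = 132e-6 m
Step 2: dP = 32 * 0.001 * 29971e-6 * 0.548 / (132e-6)^2
Step 3: dP = 30163.65 Pa
Step 4: Convert to kPa: dP = 30.16 kPa


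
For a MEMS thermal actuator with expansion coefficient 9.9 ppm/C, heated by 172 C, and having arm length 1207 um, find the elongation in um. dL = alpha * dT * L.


Step 1: Convert CTE: alpha = 9.9 ppm/C = 9.9e-6 /C
Step 2: dL = 9.9e-6 * 172 * 1207
dL = 2.0553 um


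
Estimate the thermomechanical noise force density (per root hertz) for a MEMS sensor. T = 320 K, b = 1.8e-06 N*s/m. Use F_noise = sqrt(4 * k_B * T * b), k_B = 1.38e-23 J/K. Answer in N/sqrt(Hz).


Step 1: Compute 4 * k_B * T * b
= 4 * 1.38e-23 * 320 * 1.8e-06
= 3.1795e-26 N^2/Hz
Step 2: F_noise = sqrt(3.1795e-26)
F_noise = 1.78e-13 N/sqrt(Hz)


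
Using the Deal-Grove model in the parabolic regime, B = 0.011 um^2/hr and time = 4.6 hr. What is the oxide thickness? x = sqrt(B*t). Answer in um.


Step 1: Compute B*t = 0.011 * 4.6 = 0.0506
Step 2: x = sqrt(0.0506)
x = 0.225 um


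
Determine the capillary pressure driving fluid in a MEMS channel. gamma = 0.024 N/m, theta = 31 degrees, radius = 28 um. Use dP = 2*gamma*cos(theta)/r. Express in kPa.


Step 1: cos(31 deg) = 0.8572
Step 2: Convert r to m: r = 28e-6 m
Step 3: dP = 2 * 0.024 * 0.8572 / 28e-6 = 1469.5 Pa
Step 4: Convert Pa to kPa (divide by 1000).
dP = 1.47 kPa


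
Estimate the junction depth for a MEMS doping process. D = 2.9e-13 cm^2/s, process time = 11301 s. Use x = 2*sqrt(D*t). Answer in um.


Step 1: Compute D*t = 2.9e-13 * 11301 = 3.27729e-09 cm^2
Step 2: sqrt(D*t) = 5.72476e-05 cm
Step 3: x = 2 * 5.72476e-05 cm = 1.144952e-04 cm
Step 4: Convert to um (1 cm = 1e4 um): x = 1.145 um


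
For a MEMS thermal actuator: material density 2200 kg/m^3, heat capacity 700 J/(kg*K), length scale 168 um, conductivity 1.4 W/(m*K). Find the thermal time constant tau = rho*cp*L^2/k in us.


Step 1: Convert L to m: L = 168e-6 m
Step 2: L^2 = (168e-6)^2 = 2.8224e-08 m^2
Step 3: tau = 2200 * 700 * 2.8224e-08 / 1.4 = 3.10464e-02 s
Step 4: Convert to microseconds (multiply by 1e6).
tau = 31046.4 us


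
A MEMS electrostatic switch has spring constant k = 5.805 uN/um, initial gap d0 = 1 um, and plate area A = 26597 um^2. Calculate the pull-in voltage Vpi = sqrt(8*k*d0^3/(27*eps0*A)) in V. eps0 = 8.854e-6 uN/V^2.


Step 1: Compute numerator: 8 * k * d0^3 = 8 * 5.805 * 1^3 = 46.44
Step 2: Compute denominator: 27 * eps0 * A = 27 * 8.854e-6 * 26597 = 6.358226
Step 3: Vpi = sqrt(46.44 / 6.358226)
Vpi = 2.7 V


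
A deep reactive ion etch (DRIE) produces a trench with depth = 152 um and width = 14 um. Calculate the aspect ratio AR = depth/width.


Step 1: AR = depth / width
Step 2: AR = 152 / 14
AR = 10.9


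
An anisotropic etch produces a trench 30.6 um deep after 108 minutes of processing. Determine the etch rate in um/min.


Step 1: Etch rate = depth / time
Step 2: rate = 30.6 / 108
rate = 0.283 um/min


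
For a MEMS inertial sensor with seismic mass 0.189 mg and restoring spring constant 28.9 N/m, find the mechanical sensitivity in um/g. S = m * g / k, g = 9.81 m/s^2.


Step 1: Convert mass: m = 0.189 mg = 1.89e-07 kg
Step 2: S = m * g / k = 1.89e-07 * 9.81 / 28.9
Step 3: S = 6.42e-08 m/g
Step 4: Convert to um/g: S = 0.064 um/g


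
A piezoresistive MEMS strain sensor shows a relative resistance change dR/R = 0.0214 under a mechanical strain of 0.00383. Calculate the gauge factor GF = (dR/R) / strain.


Step 1: Identify values.
dR/R = 0.0214, strain = 0.00383
Step 2: GF = (dR/R) / strain = 0.0214 / 0.00383
GF = 5.6


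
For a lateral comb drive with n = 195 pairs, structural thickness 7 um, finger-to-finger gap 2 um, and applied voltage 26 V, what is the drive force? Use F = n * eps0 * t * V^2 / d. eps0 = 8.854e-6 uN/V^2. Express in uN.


Step 1: Parameters: n=195, eps0=8.854e-6 uN/V^2, t=7 um, V=26 V, d=2 um
Step 2: V^2 = 676
Step 3: F = 195 * 8.854e-6 * 7 * 676 / 2
F = 4.085 uN


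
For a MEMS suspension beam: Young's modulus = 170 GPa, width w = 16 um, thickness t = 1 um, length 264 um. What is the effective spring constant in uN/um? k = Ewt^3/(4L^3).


Step 1: Convert E to consistent units (1 GPa = 1000 uN/um^2).
E = 170 GPa = 170000 uN/um^2
Step 2: Compute t^3 = 1^3 = 1
Step 3: Compute L^3 = 264^3 = 18399744
Step 4: k = 170000 * 16 * 1 / (4 * 18399744)
k = 0.037 uN/um


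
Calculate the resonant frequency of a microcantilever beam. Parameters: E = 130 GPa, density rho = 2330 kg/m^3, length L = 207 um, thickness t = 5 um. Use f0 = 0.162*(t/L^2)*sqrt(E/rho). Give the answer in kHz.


Step 1: Convert units to SI.
t_SI = 5e-6 m, L_SI = 207e-6 m
Step 2: Calculate sqrt(E/rho).
sqrt(130e9 / 2330) = 7469.54 m/s
Step 3: Compute f0.
f0 = 0.162 * 5e-6 / (207e-6)^2 * 7469.54 = 141201.1 Hz = 141.2 kHz


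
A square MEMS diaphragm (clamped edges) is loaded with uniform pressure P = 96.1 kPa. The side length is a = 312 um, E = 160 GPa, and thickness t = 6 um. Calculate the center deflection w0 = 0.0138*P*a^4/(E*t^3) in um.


Step 1: Convert pressure to compatible units (E is in GPa, so P in GPa).
P = 96.1 kPa = 96.1e-6 GPa
Step 2: Compute numerator: 0.0138 * P * a^4.
a^4 = 312^4 = 9475854336
numerator = 0.0138 * 96.1e-6 * 9475854336 = 1.25667e+04
Step 3: Compute denominator: E * t^3 = 160 * 6^3 = 34560
Step 4: w0 = numerator / denominator = 1.25667e+04 / 34560 = 0.3636 um


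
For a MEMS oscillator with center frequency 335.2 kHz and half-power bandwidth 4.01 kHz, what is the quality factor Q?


Step 1: Q = f0 / bandwidth
Step 2: Q = 335.2 / 4.01
Q = 83.6


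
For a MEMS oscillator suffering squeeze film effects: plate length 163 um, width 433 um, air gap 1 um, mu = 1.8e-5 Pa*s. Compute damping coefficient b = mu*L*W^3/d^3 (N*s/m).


Step 1: Convert to SI.
L = 163e-6 m, W = 433e-6 m, d = 1e-6 m
Step 2: W^3 = (433e-6)^3 = 8.12e-11 m^3
Step 3: d^3 = (1e-6)^3 = 1.00e-18 m^3
Step 4: b = 1.8e-5 * 163e-6 * 8.12e-11 / 1.00e-18
b = 2.38e-01 N*s/m


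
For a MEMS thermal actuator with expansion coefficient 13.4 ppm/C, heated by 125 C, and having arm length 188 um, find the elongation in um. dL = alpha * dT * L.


Step 1: Convert CTE: alpha = 13.4 ppm/C = 13.4e-6 /C
Step 2: dL = 13.4e-6 * 125 * 188
dL = 0.3149 um


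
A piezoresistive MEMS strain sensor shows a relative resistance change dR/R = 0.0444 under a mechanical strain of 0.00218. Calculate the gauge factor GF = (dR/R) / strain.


Step 1: Identify values.
dR/R = 0.0444, strain = 0.00218
Step 2: GF = (dR/R) / strain = 0.0444 / 0.00218
GF = 20.4


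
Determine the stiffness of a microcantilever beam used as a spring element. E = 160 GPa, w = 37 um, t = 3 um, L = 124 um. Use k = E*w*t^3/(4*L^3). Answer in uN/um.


Step 1: Convert E to consistent units (1 GPa = 1000 uN/um^2).
E = 160 GPa = 160000 uN/um^2
Step 2: Compute t^3 = 3^3 = 27
Step 3: Compute L^3 = 124^3 = 1906624
Step 4: k = 160000 * 37 * 27 / (4 * 1906624)
k = 20.9585 uN/um


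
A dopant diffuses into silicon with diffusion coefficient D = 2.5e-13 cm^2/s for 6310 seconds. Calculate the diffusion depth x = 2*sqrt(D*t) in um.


Step 1: Compute D*t = 2.5e-13 * 6310 = 1.5775e-09 cm^2
Step 2: sqrt(D*t) = 3.9718e-05 cm
Step 3: x = 2 * 3.9718e-05 cm = 7.9436e-05 cm
Step 4: Convert to um (1 cm = 1e4 um): x = 0.794 um


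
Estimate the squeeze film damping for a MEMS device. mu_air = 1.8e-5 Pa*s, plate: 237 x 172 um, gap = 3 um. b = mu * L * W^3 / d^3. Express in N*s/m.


Step 1: Convert to SI.
L = 237e-6 m, W = 172e-6 m, d = 3e-6 m
Step 2: W^3 = (172e-6)^3 = 5.09e-12 m^3
Step 3: d^3 = (3e-6)^3 = 2.70e-17 m^3
Step 4: b = 1.8e-5 * 237e-6 * 5.09e-12 / 2.70e-17
b = 8.04e-04 N*s/m


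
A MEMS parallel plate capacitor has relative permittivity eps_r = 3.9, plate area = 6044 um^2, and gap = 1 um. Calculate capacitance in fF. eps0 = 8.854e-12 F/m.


Step 1: Convert area to m^2: A = 6044e-12 m^2
Step 2: Convert gap to m: d = 1e-6 m
Step 3: C = eps0 * eps_r * A / d
C = 8.854e-12 * 3.9 * 6044e-12 / 1e-6
Step 4: Convert to fF (multiply by 1e15).
C = 208.7 fF


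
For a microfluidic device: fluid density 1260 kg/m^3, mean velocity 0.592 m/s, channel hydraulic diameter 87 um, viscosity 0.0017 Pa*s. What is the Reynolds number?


Step 1: Convert Dh to meters: Dh = 87e-6 m
Step 2: Re = rho * v * Dh / mu
Re = 1260 * 0.592 * 87e-6 / 0.0017
Re = 38.174


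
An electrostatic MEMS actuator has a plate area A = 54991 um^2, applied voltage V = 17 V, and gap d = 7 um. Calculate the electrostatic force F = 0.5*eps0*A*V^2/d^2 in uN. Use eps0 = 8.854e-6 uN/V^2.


Step 1: Identify parameters.
eps0 = 8.854e-6 uN/V^2, A = 54991 um^2, V = 17 V, d = 7 um
Step 2: Compute V^2 = 17^2 = 289
Step 3: Compute d^2 = 7^2 = 49
Step 4: F = 0.5 * 8.854e-6 * 54991 * 289 / 49
F = 1.436 uN


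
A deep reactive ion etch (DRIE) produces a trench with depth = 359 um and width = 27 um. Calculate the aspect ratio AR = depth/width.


Step 1: AR = depth / width
Step 2: AR = 359 / 27
AR = 13.3


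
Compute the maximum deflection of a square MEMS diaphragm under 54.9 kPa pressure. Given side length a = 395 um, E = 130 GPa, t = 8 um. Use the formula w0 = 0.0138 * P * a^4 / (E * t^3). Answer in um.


Step 1: Convert pressure to compatible units (E is in GPa, so P in GPa).
P = 54.9 kPa = 54.9e-6 GPa
Step 2: Compute numerator: 0.0138 * P * a^4.
a^4 = 395^4 = 24343800625
numerator = 0.0138 * 54.9e-6 * 24343800625 = 1.84434e+04
Step 3: Compute denominator: E * t^3 = 130 * 8^3 = 66560
Step 4: w0 = numerator / denominator = 1.84434e+04 / 66560 = 0.2771 um


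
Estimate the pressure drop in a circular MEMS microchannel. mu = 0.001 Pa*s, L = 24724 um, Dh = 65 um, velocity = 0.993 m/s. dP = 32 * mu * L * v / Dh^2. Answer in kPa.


Step 1: Convert to SI: L = 24724e-6 m, Dh = 65e-6 m
Step 2: dP = 32 * 0.001 * 24724e-6 * 0.993 / (65e-6)^2
Step 3: dP = 185947.89 Pa
Step 4: Convert to kPa: dP = 185.95 kPa


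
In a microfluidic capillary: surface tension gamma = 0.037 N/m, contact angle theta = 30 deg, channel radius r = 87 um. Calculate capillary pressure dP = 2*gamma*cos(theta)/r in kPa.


Step 1: cos(30 deg) = 0.866
Step 2: Convert r to m: r = 87e-6 m
Step 3: dP = 2 * 0.037 * 0.866 / 87e-6 = 736.6 Pa
Step 4: Convert Pa to kPa (divide by 1000).
dP = 0.74 kPa


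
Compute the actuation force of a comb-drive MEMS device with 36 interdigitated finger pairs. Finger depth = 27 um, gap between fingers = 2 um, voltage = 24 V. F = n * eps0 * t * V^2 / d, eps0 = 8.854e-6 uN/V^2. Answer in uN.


Step 1: Parameters: n=36, eps0=8.854e-6 uN/V^2, t=27 um, V=24 V, d=2 um
Step 2: V^2 = 576
Step 3: F = 36 * 8.854e-6 * 27 * 576 / 2
F = 2.479 uN


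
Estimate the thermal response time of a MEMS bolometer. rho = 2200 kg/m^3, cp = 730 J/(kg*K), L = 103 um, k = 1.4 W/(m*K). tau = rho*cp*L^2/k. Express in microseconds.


Step 1: Convert L to m: L = 103e-6 m
Step 2: L^2 = (103e-6)^2 = 1.0609e-08 m^2
Step 3: tau = 2200 * 730 * 1.0609e-08 / 1.4 = 1.217003857e-02 s
Step 4: Convert to microseconds (multiply by 1e6).
tau = 12170.039 us


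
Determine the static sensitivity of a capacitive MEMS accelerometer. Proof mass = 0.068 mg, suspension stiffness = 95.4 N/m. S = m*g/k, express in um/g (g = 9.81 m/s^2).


Step 1: Convert mass: m = 0.068 mg = 6.80e-08 kg
Step 2: S = m * g / k = 6.80e-08 * 9.81 / 95.4
Step 3: S = 6.99e-09 m/g
Step 4: Convert to um/g: S = 0.007 um/g


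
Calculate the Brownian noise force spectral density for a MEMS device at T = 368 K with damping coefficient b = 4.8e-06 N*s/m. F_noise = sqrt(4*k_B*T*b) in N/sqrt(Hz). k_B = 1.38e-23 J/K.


Step 1: Compute 4 * k_B * T * b
= 4 * 1.38e-23 * 368 * 4.8e-06
= 9.7505e-26 N^2/Hz
Step 2: F_noise = sqrt(9.7505e-26)
F_noise = 3.12e-13 N/sqrt(Hz)


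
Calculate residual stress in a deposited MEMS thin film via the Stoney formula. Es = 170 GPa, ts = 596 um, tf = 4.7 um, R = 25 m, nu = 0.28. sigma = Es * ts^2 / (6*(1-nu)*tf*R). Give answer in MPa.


Step 1: Compute numerator: Es * ts^2 = 170 * 596^2 = 60386720 (GPa*um^2)
Step 2: Compute denominator (R in um): 6*(1-nu)*tf*R = 6*0.72*4.7*25e6 = 507600000.0 (um^2)
Step 3: sigma (GPa) = 60386720 / 507600000.0 = 1.18965e-01 GPa
Step 4: Convert to MPa (x1000): sigma = 119.0 MPa


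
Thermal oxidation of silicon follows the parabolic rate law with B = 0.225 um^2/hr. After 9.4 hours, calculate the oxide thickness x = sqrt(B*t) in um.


Step 1: Compute B*t = 0.225 * 9.4 = 2.115
Step 2: x = sqrt(2.115)
x = 1.454 um


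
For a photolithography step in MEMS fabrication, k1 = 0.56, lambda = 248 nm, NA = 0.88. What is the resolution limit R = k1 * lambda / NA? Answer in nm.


Step 1: Identify values: k1 = 0.56, lambda = 248 nm, NA = 0.88
Step 2: R = k1 * lambda / NA
R = 0.56 * 248 / 0.88
R = 157.8 nm


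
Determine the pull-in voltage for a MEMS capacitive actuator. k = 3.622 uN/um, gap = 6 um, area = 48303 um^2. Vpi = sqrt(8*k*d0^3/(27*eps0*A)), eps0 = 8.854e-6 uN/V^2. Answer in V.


Step 1: Compute numerator: 8 * k * d0^3 = 8 * 3.622 * 6^3 = 6258.816
Step 2: Compute denominator: 27 * eps0 * A = 27 * 8.854e-6 * 48303 = 11.547219
Step 3: Vpi = sqrt(6258.816 / 11.547219)
Vpi = 23.28 V


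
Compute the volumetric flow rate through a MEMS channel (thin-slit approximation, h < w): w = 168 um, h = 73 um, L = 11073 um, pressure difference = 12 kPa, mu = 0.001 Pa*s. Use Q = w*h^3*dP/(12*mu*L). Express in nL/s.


Step 1: Convert all dimensions to SI (meters).
w = 168e-6 m, h = 73e-6 m, L = 11073e-6 m, dP = 12e3 Pa
Step 2: Q = w * h^3 * dP / (12 * mu * L)
Q = 168e-6 * (73e-6)^3 * 12e3 / (12 * 0.001 * 11073e-6) = 5.90218152e-09 m^3/s
Step 3: Convert Q from m^3/s to nL/s (1 m^3 = 1e12 nL, so multiply by 1e12).
Q = 5902.182 nL/s


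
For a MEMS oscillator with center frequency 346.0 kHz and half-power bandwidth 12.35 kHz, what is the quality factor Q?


Step 1: Q = f0 / bandwidth
Step 2: Q = 346.0 / 12.35
Q = 28.0


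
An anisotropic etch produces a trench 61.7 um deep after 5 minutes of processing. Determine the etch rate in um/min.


Step 1: Etch rate = depth / time
Step 2: rate = 61.7 / 5
rate = 12.34 um/min


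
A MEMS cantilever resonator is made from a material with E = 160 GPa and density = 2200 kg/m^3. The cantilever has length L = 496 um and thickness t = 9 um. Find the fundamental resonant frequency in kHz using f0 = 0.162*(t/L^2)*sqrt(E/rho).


Step 1: Convert units to SI.
t_SI = 9e-6 m, L_SI = 496e-6 m
Step 2: Calculate sqrt(E/rho).
sqrt(160e9 / 2200) = 8528.03 m/s
Step 3: Compute f0.
f0 = 0.162 * 9e-6 / (496e-6)^2 * 8528.03 = 50540.9 Hz = 50.54 kHz


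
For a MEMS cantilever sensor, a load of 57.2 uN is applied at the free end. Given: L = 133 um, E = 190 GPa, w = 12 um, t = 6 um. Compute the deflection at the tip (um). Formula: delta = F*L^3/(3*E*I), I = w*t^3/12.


Step 1: Calculate the second moment of area.
I = w * t^3 / 12 = 12 * 6^3 / 12 = 216.0 um^4
Step 2: Convert E to consistent units (1 GPa = 1000 uN/um^2).
E = 190 GPa = 190000 uN/um^2
Step 3: Calculate tip deflection.
delta = F * L^3 / (3 * E * I)
delta = 57.2 * 133^3 / (3 * 190000 * 216.0)
delta = 1.093 um


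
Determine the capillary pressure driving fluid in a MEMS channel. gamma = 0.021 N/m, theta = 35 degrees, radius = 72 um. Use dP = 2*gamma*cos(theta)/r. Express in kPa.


Step 1: cos(35 deg) = 0.8192
Step 2: Convert r to m: r = 72e-6 m
Step 3: dP = 2 * 0.021 * 0.8192 / 72e-6 = 477.9 Pa
Step 4: Convert Pa to kPa (divide by 1000).
dP = 0.48 kPa


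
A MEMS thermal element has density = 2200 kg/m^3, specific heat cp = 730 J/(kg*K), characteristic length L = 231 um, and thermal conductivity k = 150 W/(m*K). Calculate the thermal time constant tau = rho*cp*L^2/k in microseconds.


Step 1: Convert L to m: L = 231e-6 m
Step 2: L^2 = (231e-6)^2 = 5.3361e-08 m^2
Step 3: tau = 2200 * 730 * 5.3361e-08 / 150 = 5.7131844e-04 s
Step 4: Convert to microseconds (multiply by 1e6).
tau = 571.318 us


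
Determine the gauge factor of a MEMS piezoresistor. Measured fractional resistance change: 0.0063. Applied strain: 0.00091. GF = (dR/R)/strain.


Step 1: Identify values.
dR/R = 0.0063, strain = 0.00091
Step 2: GF = (dR/R) / strain = 0.0063 / 0.00091
GF = 6.9


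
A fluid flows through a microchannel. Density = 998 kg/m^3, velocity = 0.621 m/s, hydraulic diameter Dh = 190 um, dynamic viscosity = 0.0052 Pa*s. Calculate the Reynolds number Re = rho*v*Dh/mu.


Step 1: Convert Dh to meters: Dh = 190e-6 m
Step 2: Re = rho * v * Dh / mu
Re = 998 * 0.621 * 190e-6 / 0.0052
Re = 22.645


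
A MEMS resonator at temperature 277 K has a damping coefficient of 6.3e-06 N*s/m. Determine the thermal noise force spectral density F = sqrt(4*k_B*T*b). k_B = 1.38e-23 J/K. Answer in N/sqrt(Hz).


Step 1: Compute 4 * k_B * T * b
= 4 * 1.38e-23 * 277 * 6.3e-06
= 9.6330e-26 N^2/Hz
Step 2: F_noise = sqrt(9.6330e-26)
F_noise = 3.10e-13 N/sqrt(Hz)


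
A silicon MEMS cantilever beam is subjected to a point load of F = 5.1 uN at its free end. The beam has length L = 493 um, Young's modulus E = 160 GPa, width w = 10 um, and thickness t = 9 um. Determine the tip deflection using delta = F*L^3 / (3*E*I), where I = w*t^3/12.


Step 1: Calculate the second moment of area.
I = w * t^3 / 12 = 10 * 9^3 / 12 = 607.5 um^4
Step 2: Convert E to consistent units (1 GPa = 1000 uN/um^2).
E = 160 GPa = 160000 uN/um^2
Step 3: Calculate tip deflection.
delta = F * L^3 / (3 * E * I)
delta = 5.1 * 493^3 / (3 * 160000 * 607.5)
delta = 2.0957 um


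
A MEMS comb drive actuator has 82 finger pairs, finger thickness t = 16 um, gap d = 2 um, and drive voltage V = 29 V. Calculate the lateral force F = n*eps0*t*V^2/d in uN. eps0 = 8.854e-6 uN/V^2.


Step 1: Parameters: n=82, eps0=8.854e-6 uN/V^2, t=16 um, V=29 V, d=2 um
Step 2: V^2 = 841
Step 3: F = 82 * 8.854e-6 * 16 * 841 / 2
F = 4.885 uN


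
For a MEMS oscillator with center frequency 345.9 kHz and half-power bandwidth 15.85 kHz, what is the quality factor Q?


Step 1: Q = f0 / bandwidth
Step 2: Q = 345.9 / 15.85
Q = 21.8


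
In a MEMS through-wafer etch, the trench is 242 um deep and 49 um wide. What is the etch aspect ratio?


Step 1: AR = depth / width
Step 2: AR = 242 / 49
AR = 4.9


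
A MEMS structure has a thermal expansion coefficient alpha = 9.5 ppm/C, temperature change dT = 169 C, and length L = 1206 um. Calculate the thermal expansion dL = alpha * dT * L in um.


Step 1: Convert CTE: alpha = 9.5 ppm/C = 9.5e-6 /C
Step 2: dL = 9.5e-6 * 169 * 1206
dL = 1.9362 um


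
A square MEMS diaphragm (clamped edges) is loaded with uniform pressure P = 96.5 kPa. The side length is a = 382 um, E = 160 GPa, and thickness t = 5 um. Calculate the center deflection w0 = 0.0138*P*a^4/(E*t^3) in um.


Step 1: Convert pressure to compatible units (E is in GPa, so P in GPa).
P = 96.5 kPa = 96.5e-6 GPa
Step 2: Compute numerator: 0.0138 * P * a^4.
a^4 = 382^4 = 21293813776
numerator = 0.0138 * 96.5e-6 * 21293813776 = 2.835697e+04
Step 3: Compute denominator: E * t^3 = 160 * 5^3 = 20000
Step 4: w0 = numerator / denominator = 2.835697e+04 / 20000 = 1.4178 um


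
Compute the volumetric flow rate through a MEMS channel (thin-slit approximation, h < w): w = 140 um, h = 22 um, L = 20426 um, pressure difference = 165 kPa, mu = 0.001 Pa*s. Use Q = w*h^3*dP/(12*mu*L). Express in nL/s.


Step 1: Convert all dimensions to SI (meters).
w = 140e-6 m, h = 22e-6 m, L = 20426e-6 m, dP = 165e3 Pa
Step 2: Q = w * h^3 * dP / (12 * mu * L)
Q = 140e-6 * (22e-6)^3 * 165e3 / (12 * 0.001 * 20426e-6) = 1.00349554e-09 m^3/s
Step 3: Convert Q from m^3/s to nL/s (1 m^3 = 1e12 nL, so multiply by 1e12).
Q = 1003.496 nL/s


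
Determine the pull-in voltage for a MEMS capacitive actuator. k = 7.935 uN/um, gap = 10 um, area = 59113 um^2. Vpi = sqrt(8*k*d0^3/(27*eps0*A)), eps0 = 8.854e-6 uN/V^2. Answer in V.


Step 1: Compute numerator: 8 * k * d0^3 = 8 * 7.935 * 10^3 = 63480.0
Step 2: Compute denominator: 27 * eps0 * A = 27 * 8.854e-6 * 59113 = 14.131436
Step 3: Vpi = sqrt(63480.0 / 14.131436)
Vpi = 67.02 V


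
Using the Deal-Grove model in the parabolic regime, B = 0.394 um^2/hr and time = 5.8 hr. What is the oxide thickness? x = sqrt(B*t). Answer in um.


Step 1: Compute B*t = 0.394 * 5.8 = 2.2852
Step 2: x = sqrt(2.2852)
x = 1.512 um


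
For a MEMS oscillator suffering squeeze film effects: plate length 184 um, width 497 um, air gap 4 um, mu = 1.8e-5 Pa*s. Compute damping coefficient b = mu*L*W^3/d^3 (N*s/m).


Step 1: Convert to SI.
L = 184e-6 m, W = 497e-6 m, d = 4e-6 m
Step 2: W^3 = (497e-6)^3 = 1.23e-10 m^3
Step 3: d^3 = (4e-6)^3 = 6.40e-17 m^3
Step 4: b = 1.8e-5 * 184e-6 * 1.23e-10 / 6.40e-17
b = 6.35e-03 N*s/m


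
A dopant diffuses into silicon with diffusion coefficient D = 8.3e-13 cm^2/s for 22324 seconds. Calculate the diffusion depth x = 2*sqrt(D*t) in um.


Step 1: Compute D*t = 8.3e-13 * 22324 = 1.852892e-08 cm^2
Step 2: sqrt(D*t) = 1.36121e-04 cm
Step 3: x = 2 * 1.36121e-04 cm = 2.72242e-04 cm
Step 4: Convert to um (1 cm = 1e4 um): x = 2.722 um


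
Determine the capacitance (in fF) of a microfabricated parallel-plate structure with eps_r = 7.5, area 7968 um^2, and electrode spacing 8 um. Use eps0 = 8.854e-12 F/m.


Step 1: Convert area to m^2: A = 7968e-12 m^2
Step 2: Convert gap to m: d = 8e-6 m
Step 3: C = eps0 * eps_r * A / d
C = 8.854e-12 * 7.5 * 7968e-12 / 8e-6
Step 4: Convert to fF (multiply by 1e15).
C = 66.14 fF


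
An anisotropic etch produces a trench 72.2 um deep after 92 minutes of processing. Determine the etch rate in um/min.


Step 1: Etch rate = depth / time
Step 2: rate = 72.2 / 92
rate = 0.785 um/min


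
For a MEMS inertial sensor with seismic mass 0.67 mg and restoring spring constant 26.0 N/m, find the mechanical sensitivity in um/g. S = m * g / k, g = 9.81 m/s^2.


Step 1: Convert mass: m = 0.67 mg = 6.70e-07 kg
Step 2: S = m * g / k = 6.70e-07 * 9.81 / 26.0
Step 3: S = 2.53e-07 m/g
Step 4: Convert to um/g: S = 0.253 um/g


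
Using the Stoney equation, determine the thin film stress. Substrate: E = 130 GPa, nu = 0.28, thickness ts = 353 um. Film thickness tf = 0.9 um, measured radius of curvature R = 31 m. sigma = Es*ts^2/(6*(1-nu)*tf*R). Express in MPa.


Step 1: Compute numerator: Es * ts^2 = 130 * 353^2 = 16199170 (GPa*um^2)
Step 2: Compute denominator (R in um): 6*(1-nu)*tf*R = 6*0.72*0.9*31e6 = 120528000.0 (um^2)
Step 3: sigma (GPa) = 16199170 / 120528000.0 = 1.34402e-01 GPa
Step 4: Convert to MPa (x1000): sigma = 134.4 MPa


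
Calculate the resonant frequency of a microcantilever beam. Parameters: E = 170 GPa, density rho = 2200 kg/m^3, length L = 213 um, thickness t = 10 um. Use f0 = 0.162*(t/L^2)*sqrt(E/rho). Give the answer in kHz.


Step 1: Convert units to SI.
t_SI = 10e-6 m, L_SI = 213e-6 m
Step 2: Calculate sqrt(E/rho).
sqrt(170e9 / 2200) = 8790.49 m/s
Step 3: Compute f0.
f0 = 0.162 * 10e-6 / (213e-6)^2 * 8790.49 = 313883.8 Hz = 313.88 kHz


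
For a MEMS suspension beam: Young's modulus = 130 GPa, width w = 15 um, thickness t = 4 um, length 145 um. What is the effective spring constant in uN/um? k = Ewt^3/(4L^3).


Step 1: Convert E to consistent units (1 GPa = 1000 uN/um^2).
E = 130 GPa = 130000 uN/um^2
Step 2: Compute t^3 = 4^3 = 64
Step 3: Compute L^3 = 145^3 = 3048625
Step 4: k = 130000 * 15 * 64 / (4 * 3048625)
k = 10.2341 uN/um


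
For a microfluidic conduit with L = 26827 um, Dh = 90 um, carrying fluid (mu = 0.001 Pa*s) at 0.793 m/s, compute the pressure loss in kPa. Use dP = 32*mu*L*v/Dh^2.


Step 1: Convert to SI: L = 26827e-6 m, Dh = 90e-6 m
Step 2: dP = 32 * 0.001 * 26827e-6 * 0.793 / (90e-6)^2
Step 3: dP = 84044.69 Pa
Step 4: Convert to kPa: dP = 84.04 kPa


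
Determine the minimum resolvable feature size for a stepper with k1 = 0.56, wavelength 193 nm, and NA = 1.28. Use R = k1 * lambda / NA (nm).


Step 1: Identify values: k1 = 0.56, lambda = 193 nm, NA = 1.28
Step 2: R = k1 * lambda / NA
R = 0.56 * 193 / 1.28
R = 84.4 nm


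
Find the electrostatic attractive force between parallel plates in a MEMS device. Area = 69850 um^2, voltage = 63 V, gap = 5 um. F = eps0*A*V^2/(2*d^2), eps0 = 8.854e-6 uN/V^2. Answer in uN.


Step 1: Identify parameters.
eps0 = 8.854e-6 uN/V^2, A = 69850 um^2, V = 63 V, d = 5 um
Step 2: Compute V^2 = 63^2 = 3969
Step 3: Compute d^2 = 5^2 = 25
Step 4: F = 0.5 * 8.854e-6 * 69850 * 3969 / 25
F = 49.093 uN


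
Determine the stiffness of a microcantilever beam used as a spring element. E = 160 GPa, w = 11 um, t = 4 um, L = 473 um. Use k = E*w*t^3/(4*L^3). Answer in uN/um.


Step 1: Convert E to consistent units (1 GPa = 1000 uN/um^2).
E = 160 GPa = 160000 uN/um^2
Step 2: Compute t^3 = 4^3 = 64
Step 3: Compute L^3 = 473^3 = 105823817
Step 4: k = 160000 * 11 * 64 / (4 * 105823817)
k = 0.2661 uN/um


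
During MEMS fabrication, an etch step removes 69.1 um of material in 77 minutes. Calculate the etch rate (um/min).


Step 1: Etch rate = depth / time
Step 2: rate = 69.1 / 77
rate = 0.897 um/min


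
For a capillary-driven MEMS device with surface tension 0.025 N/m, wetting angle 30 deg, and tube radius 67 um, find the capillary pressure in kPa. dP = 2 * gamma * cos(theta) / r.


Step 1: cos(30 deg) = 0.866
Step 2: Convert r to m: r = 67e-6 m
Step 3: dP = 2 * 0.025 * 0.866 / 67e-6 = 646.3 Pa
Step 4: Convert Pa to kPa (divide by 1000).
dP = 0.65 kPa


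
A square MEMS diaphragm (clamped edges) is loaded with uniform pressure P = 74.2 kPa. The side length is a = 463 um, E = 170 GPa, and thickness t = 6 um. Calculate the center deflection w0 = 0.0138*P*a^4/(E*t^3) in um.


Step 1: Convert pressure to compatible units (E is in GPa, so P in GPa).
P = 74.2 kPa = 74.2e-6 GPa
Step 2: Compute numerator: 0.0138 * P * a^4.
a^4 = 463^4 = 45954068161
numerator = 0.0138 * 74.2e-6 * 45954068161 = 4.705513e+04
Step 3: Compute denominator: E * t^3 = 170 * 6^3 = 36720
Step 4: w0 = numerator / denominator = 4.705513e+04 / 36720 = 1.2815 um


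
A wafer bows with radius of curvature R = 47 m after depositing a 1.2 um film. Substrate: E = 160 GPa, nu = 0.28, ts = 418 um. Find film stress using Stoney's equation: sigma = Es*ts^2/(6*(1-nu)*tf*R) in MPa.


Step 1: Compute numerator: Es * ts^2 = 160 * 418^2 = 27955840 (GPa*um^2)
Step 2: Compute denominator (R in um): 6*(1-nu)*tf*R = 6*0.72*1.2*47e6 = 243648000.0 (um^2)
Step 3: sigma (GPa) = 27955840 / 243648000.0 = 1.14739e-01 GPa
Step 4: Convert to MPa (x1000): sigma = 114.7 MPa


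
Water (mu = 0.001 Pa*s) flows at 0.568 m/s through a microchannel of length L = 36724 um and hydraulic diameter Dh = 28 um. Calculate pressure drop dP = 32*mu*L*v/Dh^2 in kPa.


Step 1: Convert to SI: L = 36724e-6 m, Dh = 28e-6 m
Step 2: dP = 32 * 0.001 * 36724e-6 * 0.568 / (28e-6)^2
Step 3: dP = 851397.22 Pa
Step 4: Convert to kPa: dP = 851.4 kPa


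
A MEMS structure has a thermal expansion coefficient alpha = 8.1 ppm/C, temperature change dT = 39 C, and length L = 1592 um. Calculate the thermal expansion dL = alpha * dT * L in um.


Step 1: Convert CTE: alpha = 8.1 ppm/C = 8.1e-6 /C
Step 2: dL = 8.1e-6 * 39 * 1592
dL = 0.5029 um


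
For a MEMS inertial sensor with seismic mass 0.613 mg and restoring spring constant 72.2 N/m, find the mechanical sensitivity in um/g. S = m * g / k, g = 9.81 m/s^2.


Step 1: Convert mass: m = 0.613 mg = 6.13e-07 kg
Step 2: S = m * g / k = 6.13e-07 * 9.81 / 72.2
Step 3: S = 8.33e-08 m/g
Step 4: Convert to um/g: S = 0.083 um/g


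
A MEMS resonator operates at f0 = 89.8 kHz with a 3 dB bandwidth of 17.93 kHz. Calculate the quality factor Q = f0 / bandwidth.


Step 1: Q = f0 / bandwidth
Step 2: Q = 89.8 / 17.93
Q = 5.0


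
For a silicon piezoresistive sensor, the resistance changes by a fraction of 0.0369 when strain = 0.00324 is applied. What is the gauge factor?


Step 1: Identify values.
dR/R = 0.0369, strain = 0.00324
Step 2: GF = (dR/R) / strain = 0.0369 / 0.00324
GF = 11.4


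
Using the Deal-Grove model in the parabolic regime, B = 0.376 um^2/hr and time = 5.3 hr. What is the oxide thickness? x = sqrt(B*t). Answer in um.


Step 1: Compute B*t = 0.376 * 5.3 = 1.9928
Step 2: x = sqrt(1.9928)
x = 1.412 um


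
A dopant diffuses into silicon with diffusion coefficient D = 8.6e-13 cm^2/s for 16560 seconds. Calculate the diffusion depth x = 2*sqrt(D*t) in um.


Step 1: Compute D*t = 8.6e-13 * 16560 = 1.42416e-08 cm^2
Step 2: sqrt(D*t) = 1.19338e-04 cm
Step 3: x = 2 * 1.19338e-04 cm = 2.38676e-04 cm
Step 4: Convert to um (1 cm = 1e4 um): x = 2.387 um


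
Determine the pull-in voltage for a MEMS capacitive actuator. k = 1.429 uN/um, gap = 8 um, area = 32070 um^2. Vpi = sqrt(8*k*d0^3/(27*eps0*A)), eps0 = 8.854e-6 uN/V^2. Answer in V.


Step 1: Compute numerator: 8 * k * d0^3 = 8 * 1.429 * 8^3 = 5853.184
Step 2: Compute denominator: 27 * eps0 * A = 27 * 8.854e-6 * 32070 = 7.66659
Step 3: Vpi = sqrt(5853.184 / 7.66659)
Vpi = 27.63 V


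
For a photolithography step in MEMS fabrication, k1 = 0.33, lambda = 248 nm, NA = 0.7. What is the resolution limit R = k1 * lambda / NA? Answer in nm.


Step 1: Identify values: k1 = 0.33, lambda = 248 nm, NA = 0.7
Step 2: R = k1 * lambda / NA
R = 0.33 * 248 / 0.7
R = 116.9 nm


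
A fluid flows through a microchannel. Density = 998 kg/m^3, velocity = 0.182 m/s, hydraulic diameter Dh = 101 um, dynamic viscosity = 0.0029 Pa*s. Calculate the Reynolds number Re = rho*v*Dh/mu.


Step 1: Convert Dh to meters: Dh = 101e-6 m
Step 2: Re = rho * v * Dh / mu
Re = 998 * 0.182 * 101e-6 / 0.0029
Re = 6.326


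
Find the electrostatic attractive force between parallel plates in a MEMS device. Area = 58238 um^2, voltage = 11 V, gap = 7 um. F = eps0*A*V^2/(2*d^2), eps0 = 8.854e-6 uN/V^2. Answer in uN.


Step 1: Identify parameters.
eps0 = 8.854e-6 uN/V^2, A = 58238 um^2, V = 11 V, d = 7 um
Step 2: Compute V^2 = 11^2 = 121
Step 3: Compute d^2 = 7^2 = 49
Step 4: F = 0.5 * 8.854e-6 * 58238 * 121 / 49
F = 0.637 uN


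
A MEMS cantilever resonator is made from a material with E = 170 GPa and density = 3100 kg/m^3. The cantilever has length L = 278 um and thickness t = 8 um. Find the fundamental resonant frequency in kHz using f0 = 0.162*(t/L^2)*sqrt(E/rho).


Step 1: Convert units to SI.
t_SI = 8e-6 m, L_SI = 278e-6 m
Step 2: Calculate sqrt(E/rho).
sqrt(170e9 / 3100) = 7405.32 m/s
Step 3: Compute f0.
f0 = 0.162 * 8e-6 / (278e-6)^2 * 7405.32 = 124182.2 Hz = 124.18 kHz


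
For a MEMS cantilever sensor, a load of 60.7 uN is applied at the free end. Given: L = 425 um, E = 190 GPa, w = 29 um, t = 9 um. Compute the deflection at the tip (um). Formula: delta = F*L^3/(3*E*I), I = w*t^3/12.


Step 1: Calculate the second moment of area.
I = w * t^3 / 12 = 29 * 9^3 / 12 = 1761.75 um^4
Step 2: Convert E to consistent units (1 GPa = 1000 uN/um^2).
E = 190 GPa = 190000 uN/um^2
Step 3: Calculate tip deflection.
delta = F * L^3 / (3 * E * I)
delta = 60.7 * 425^3 / (3 * 190000 * 1761.75)
delta = 4.6402 um


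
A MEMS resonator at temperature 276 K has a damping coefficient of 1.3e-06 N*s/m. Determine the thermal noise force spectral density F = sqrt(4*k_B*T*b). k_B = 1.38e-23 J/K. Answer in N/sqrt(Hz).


Step 1: Compute 4 * k_B * T * b
= 4 * 1.38e-23 * 276 * 1.3e-06
= 1.9806e-26 N^2/Hz
Step 2: F_noise = sqrt(1.9806e-26)
F_noise = 1.41e-13 N/sqrt(Hz)


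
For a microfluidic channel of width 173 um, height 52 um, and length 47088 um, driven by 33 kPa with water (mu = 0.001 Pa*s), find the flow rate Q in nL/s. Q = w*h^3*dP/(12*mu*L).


Step 1: Convert all dimensions to SI (meters).
w = 173e-6 m, h = 52e-6 m, L = 47088e-6 m, dP = 33e3 Pa
Step 2: Q = w * h^3 * dP / (12 * mu * L)
Q = 173e-6 * (52e-6)^3 * 33e3 / (12 * 0.001 * 47088e-6) = 1.42062215e-09 m^3/s
Step 3: Convert Q from m^3/s to nL/s (1 m^3 = 1e12 nL, so multiply by 1e12).
Q = 1420.622 nL/s


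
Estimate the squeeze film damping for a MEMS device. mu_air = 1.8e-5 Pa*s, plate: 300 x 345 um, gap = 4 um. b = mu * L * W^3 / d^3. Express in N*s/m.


Step 1: Convert to SI.
L = 300e-6 m, W = 345e-6 m, d = 4e-6 m
Step 2: W^3 = (345e-6)^3 = 4.11e-11 m^3
Step 3: d^3 = (4e-6)^3 = 6.40e-17 m^3
Step 4: b = 1.8e-5 * 300e-6 * 4.11e-11 / 6.40e-17
b = 3.46e-03 N*s/m


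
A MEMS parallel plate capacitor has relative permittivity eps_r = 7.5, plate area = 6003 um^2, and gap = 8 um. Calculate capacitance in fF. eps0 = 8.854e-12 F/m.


Step 1: Convert area to m^2: A = 6003e-12 m^2
Step 2: Convert gap to m: d = 8e-6 m
Step 3: C = eps0 * eps_r * A / d
C = 8.854e-12 * 7.5 * 6003e-12 / 8e-6
Step 4: Convert to fF (multiply by 1e15).
C = 49.83 fF


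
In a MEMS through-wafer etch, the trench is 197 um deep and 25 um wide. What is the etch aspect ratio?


Step 1: AR = depth / width
Step 2: AR = 197 / 25
AR = 7.9


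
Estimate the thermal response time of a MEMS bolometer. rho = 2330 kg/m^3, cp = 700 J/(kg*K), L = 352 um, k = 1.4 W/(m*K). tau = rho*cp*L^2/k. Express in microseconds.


Step 1: Convert L to m: L = 352e-6 m
Step 2: L^2 = (352e-6)^2 = 1.23904e-07 m^2
Step 3: tau = 2330 * 700 * 1.23904e-07 / 1.4 = 1.4434816e-01 s
Step 4: Convert to microseconds (multiply by 1e6).
tau = 144348.16 us


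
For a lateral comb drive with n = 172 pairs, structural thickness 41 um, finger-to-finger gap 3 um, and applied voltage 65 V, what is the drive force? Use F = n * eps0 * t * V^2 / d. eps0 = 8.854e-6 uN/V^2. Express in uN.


Step 1: Parameters: n=172, eps0=8.854e-6 uN/V^2, t=41 um, V=65 V, d=3 um
Step 2: V^2 = 4225
Step 3: F = 172 * 8.854e-6 * 41 * 4225 / 3
F = 87.934 uN
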